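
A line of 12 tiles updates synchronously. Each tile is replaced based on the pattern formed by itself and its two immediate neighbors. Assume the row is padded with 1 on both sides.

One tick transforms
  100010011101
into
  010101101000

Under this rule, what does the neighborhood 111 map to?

At position 8 the neighborhood is 111; the next row has 1 there.

1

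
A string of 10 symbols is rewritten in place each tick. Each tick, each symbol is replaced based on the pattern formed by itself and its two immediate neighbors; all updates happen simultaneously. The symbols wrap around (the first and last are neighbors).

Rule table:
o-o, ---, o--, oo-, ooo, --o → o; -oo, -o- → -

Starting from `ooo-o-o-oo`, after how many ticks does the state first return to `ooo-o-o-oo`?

10

oooo-o-o-o
ooooo-o-o-
-ooooo-o-o
o-ooooo-o-
-o-ooooo-o
o-o-ooooo-
-o-o-ooooo
o-o-o-oooo
oo-o-o-ooo
ooo-o-o-oo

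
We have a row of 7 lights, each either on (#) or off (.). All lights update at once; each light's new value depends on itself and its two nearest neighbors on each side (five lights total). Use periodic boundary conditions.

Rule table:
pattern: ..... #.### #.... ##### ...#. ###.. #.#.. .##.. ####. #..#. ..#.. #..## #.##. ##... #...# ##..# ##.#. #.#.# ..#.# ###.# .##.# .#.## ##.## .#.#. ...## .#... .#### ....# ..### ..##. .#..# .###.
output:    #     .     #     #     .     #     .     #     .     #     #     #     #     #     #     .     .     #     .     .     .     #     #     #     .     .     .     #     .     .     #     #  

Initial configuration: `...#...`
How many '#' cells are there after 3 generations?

##.#.##
...##..
##..###
count of #: 5

5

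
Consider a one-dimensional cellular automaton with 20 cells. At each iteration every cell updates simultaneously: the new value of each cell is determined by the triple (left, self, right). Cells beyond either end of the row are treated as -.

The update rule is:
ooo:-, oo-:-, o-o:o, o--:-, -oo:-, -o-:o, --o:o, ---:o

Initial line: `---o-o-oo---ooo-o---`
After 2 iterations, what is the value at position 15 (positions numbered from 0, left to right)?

-

ooooooo---oo---oo-oo
--------oo---oo--o--
position 15 holds -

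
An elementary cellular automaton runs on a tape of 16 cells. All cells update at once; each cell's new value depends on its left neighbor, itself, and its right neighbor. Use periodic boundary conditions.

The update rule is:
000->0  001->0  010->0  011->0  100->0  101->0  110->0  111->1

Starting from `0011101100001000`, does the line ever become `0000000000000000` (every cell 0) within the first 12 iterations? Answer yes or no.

yes

0001000000000000
0000000000000000
all cells are 0 at iteration 2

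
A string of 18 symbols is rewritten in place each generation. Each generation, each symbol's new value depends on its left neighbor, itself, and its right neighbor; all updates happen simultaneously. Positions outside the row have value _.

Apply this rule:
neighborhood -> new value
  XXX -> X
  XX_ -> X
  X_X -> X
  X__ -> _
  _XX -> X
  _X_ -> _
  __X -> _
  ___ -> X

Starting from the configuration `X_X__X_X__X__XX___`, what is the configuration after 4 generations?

generation 1: _X____X______XX_XX
generation 2: ___XX___XXXX_XXXXX
generation 3: XX_XX_X_XXXXXXXXXX
generation 4: XXXXXX_XXXXXXXXXXX

XXXXXX_XXXXXXXXXXX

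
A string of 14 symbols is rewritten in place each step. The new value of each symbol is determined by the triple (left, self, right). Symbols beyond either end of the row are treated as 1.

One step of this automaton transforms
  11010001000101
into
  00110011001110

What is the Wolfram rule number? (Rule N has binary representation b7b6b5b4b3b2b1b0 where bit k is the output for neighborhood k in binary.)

position 0: 111 → 0  (bit 7 = 0)
position 1: 110 → 0  (bit 6 = 0)
position 2: 101 → 1  (bit 5 = 1)
position 4: 100 → 0  (bit 4 = 0)
position 13: 011 → 0  (bit 3 = 0)
position 3: 010 → 1  (bit 2 = 1)
position 6: 001 → 1  (bit 1 = 1)
position 5: 000 → 0  (bit 0 = 0)
bits b7..b0 = 00100110 = 38

38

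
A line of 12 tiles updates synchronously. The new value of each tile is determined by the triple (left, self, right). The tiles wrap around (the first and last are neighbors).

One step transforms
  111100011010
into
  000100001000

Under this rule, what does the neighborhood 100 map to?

At position 4 the neighborhood is 100; the next row has 0 there.

0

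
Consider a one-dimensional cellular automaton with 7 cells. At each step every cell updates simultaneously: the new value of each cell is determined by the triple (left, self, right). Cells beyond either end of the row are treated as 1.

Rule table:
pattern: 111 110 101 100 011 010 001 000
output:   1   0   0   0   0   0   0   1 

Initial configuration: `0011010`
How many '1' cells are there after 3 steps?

0000000
0111110
0011100
count of 1: 3

3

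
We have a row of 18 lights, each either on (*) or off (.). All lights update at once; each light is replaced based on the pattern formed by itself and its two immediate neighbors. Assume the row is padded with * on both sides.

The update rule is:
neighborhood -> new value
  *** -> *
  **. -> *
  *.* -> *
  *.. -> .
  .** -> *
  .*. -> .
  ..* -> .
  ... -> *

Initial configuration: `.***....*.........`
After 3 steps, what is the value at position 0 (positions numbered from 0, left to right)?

*

****.**...*******.
*******.*.********
********.*********
position 0 holds *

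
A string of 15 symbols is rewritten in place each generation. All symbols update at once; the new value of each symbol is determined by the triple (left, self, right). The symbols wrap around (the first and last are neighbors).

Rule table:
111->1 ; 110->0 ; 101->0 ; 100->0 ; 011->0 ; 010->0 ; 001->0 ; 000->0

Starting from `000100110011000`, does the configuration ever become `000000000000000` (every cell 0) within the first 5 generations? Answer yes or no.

yes

000000000000000
all cells are 0 at generation 1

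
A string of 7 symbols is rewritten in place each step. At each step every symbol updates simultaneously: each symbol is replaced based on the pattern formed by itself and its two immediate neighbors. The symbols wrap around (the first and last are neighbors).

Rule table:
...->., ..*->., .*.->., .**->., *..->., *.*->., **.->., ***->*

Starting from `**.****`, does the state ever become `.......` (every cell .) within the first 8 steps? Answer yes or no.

yes

*...***
.....**
.......
all cells are . at step 3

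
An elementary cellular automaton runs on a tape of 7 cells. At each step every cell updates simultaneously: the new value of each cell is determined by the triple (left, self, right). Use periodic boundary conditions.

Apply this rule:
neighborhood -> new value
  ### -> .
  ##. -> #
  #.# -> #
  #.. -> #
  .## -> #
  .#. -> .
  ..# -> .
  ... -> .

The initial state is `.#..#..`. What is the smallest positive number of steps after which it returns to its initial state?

step 1: ..#..#.
step 2: ...#..#
step 3: #...#..
step 4: .#...#.
step 5: ..#...#
step 6: #..#...
step 7: .#..#..

7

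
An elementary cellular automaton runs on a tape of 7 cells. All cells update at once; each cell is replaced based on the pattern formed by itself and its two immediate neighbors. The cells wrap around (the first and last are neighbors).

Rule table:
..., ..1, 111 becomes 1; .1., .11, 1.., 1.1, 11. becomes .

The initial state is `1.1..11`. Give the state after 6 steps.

step 1: ....1.1
step 2: .111...
step 3: 1.1..11  (repeats step 0; period 3)
step 6: 1.1..11

1.1..11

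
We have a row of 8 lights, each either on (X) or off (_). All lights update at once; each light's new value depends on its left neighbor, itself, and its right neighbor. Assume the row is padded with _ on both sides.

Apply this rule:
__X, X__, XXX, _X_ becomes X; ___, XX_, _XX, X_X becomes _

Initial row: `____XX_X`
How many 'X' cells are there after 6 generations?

3

generation 1: ___X___X
generation 2: __XXX_XX
generation 3: _X_X____
generation 4: XX_XX___
generation 5: _____X__
generation 6: ____XXX_
count of X: 3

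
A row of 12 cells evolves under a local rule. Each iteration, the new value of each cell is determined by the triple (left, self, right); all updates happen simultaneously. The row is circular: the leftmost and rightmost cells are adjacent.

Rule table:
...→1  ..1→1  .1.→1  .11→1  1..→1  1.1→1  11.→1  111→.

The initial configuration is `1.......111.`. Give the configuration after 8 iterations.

111111111.11
........111.
111111111.11  (repeats iteration 1; period 2)
iteration 8: ........111.

........111.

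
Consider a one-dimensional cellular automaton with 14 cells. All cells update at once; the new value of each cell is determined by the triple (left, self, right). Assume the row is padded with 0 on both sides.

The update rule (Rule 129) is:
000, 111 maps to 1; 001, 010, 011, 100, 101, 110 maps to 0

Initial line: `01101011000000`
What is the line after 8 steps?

00000000011111
11111111001110
01111110000100
00111100110001
10011000000100
00000011110001
11111001100100
01110000000001

01110000000001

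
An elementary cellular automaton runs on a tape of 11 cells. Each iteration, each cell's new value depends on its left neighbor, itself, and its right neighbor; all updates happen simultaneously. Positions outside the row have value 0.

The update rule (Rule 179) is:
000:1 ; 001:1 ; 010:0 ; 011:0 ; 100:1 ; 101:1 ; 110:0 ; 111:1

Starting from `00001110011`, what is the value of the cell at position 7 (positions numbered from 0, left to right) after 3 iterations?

iteration 1: 11110101100
iteration 2: 01101010011
iteration 3: 10010101100
position 7 holds 1

1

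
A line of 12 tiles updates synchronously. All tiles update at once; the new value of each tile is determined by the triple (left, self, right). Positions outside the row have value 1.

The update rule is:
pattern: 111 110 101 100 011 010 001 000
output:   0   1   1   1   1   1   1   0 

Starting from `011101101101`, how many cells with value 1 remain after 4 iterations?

7

110111111111
011100000000
110110000001
011111000011
count of 1: 7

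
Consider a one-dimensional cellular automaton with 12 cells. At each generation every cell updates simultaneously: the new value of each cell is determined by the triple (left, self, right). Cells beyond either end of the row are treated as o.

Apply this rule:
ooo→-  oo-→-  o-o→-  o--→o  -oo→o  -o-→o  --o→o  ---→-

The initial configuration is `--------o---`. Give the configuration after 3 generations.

-oo--oo-o-oo

generation 1: o------ooo-o
generation 2: -o----oo---o
generation 3: -oo--oo-o-oo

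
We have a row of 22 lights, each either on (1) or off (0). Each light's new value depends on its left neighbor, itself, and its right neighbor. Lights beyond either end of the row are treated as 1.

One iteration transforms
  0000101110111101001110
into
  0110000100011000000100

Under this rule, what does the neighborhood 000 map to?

1

At position 1 the neighborhood is 000; the next row has 1 there.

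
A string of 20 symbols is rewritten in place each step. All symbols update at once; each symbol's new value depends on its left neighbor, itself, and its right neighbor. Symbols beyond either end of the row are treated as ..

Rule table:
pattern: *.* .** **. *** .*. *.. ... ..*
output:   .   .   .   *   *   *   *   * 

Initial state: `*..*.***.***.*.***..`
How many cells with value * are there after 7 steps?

****..*...*..*..*.**
.**.*************...
*....***********.***
*****.*********...*.
.***...*******.*****
*.*.***.*****...***.
*.*..*...***.***.*.*
count of *: 11

11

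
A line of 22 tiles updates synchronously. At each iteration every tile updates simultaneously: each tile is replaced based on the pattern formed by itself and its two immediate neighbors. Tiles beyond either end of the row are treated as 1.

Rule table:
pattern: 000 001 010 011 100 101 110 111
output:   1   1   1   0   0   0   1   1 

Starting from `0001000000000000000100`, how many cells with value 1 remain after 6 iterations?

14

0111011111111111111101
0011001111111111111100
0101010111111111111101
0101010011111111111100
0101010101111111111101
0101010100111111111100
count of 1: 14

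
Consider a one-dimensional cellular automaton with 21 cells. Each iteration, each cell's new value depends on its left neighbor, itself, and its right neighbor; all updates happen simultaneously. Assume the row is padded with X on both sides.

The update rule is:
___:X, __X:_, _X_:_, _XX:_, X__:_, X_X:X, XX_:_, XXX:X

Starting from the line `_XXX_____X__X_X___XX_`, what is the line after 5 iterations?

_XXXX__X__XXX_______X

X_X__XXX_____X__X___X
_X____X__XXX______X__
X__XX_____X__XXXX____
______XXX_____XX__XX_
_XXXX__X__XXX_______X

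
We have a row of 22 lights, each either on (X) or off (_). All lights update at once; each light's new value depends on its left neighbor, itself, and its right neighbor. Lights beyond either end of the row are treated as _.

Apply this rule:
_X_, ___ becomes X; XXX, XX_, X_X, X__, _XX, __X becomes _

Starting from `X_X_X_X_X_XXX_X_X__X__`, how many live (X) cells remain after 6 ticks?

X_X_X_X_X_____X_X__X_X
X_X_X_X_X_XXX_X_X__X_X
X_X_X_X_X_____X_X__X_X  (repeats tick 1; period 2)
tick 6: X_X_X_X_X_XXX_X_X__X_X
count of X: 12

12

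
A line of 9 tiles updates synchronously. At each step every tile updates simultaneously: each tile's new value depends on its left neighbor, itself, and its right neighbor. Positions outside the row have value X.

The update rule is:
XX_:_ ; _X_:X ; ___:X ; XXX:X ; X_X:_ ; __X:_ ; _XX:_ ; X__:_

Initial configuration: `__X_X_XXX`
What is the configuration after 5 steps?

__X_X__XX
__X_X___X
__X_X_X__
__X_X_X__  (fixed point — unchanged through step 5)

__X_X_X__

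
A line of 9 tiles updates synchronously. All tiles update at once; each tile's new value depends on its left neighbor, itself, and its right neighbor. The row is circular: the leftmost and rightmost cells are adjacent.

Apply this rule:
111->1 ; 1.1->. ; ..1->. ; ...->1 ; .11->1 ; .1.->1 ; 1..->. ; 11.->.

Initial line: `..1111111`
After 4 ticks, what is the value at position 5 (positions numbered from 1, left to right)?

1

..111111.
1.11111..
1.1111...
1.111..1.
position 5 holds 1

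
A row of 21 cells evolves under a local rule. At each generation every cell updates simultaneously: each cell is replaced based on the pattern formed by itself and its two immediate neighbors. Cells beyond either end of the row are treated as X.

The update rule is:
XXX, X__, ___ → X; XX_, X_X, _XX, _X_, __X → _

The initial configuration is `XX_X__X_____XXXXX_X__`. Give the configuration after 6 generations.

___X__X_____X_____X__

X___X__XXXX__XXX___X_
_XX__X__XX_X__X_XX___
___X__X_____X_____XX_
XX__X__XXXX__XXXX____
X_X__X__XX_X__XX_XXX_
___X__X_____X_____X__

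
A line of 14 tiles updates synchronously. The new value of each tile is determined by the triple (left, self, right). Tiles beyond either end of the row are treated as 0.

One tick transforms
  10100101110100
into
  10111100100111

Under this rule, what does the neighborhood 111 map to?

At position 8 the neighborhood is 111; the next row has 1 there.

1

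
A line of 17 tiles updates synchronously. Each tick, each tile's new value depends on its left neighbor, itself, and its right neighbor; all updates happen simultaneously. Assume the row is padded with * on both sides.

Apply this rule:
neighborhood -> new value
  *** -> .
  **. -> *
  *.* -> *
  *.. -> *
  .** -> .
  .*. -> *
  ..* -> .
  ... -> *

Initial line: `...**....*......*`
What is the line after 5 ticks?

.***..*****..***.

**..****.******..
.**....**.....**.
*.****..*****..**
**...**.....**...
.***..*****..***.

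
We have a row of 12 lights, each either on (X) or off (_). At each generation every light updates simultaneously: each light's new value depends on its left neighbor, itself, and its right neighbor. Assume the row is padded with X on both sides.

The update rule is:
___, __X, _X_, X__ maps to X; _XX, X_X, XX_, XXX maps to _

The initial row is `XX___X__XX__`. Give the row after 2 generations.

__XXXXXX__XX
XX______XX__

XX______XX__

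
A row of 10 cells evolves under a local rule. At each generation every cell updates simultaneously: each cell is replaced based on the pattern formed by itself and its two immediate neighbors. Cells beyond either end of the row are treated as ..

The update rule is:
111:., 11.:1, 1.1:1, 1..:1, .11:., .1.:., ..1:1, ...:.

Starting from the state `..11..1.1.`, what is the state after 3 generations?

.1.111.1.1
1.1..11.1.
.1.11.11.1

.1.11.11.1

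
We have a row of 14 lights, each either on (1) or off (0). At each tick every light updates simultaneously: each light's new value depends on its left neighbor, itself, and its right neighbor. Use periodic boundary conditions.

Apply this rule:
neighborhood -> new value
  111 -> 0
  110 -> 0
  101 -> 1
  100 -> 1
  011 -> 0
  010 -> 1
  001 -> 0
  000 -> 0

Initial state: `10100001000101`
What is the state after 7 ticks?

01110001100110
00001000010001
10001100011001
01000010000100
01100011000110
00010000100001
10011000110001

10011000110001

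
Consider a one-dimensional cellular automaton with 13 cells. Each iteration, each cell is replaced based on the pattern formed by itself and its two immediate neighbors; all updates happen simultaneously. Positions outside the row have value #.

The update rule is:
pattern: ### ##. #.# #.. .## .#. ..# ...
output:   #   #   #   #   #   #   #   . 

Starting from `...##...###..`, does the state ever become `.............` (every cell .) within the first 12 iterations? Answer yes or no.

no

#.####.######
#############
#############  (fixed point — unchanged through iteration 12)
iteration 12 is #############, still not uniform .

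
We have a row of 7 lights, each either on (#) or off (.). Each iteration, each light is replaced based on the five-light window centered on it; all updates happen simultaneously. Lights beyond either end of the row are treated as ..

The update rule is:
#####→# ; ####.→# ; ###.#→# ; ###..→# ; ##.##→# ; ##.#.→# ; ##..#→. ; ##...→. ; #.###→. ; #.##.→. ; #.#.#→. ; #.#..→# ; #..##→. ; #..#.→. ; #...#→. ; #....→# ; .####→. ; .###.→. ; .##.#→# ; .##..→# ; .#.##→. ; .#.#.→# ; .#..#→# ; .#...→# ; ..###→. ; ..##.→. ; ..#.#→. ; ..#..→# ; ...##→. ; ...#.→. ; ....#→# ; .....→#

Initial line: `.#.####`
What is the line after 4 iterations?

.....##
####..#
..##..#
#..#..#

#..#..#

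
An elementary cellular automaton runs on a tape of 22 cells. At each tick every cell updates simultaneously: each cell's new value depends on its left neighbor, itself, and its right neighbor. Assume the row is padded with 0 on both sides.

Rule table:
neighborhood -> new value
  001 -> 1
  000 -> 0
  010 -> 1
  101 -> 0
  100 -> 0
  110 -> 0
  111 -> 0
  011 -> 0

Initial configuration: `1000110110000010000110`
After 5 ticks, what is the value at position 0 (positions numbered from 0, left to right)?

1

1001000000000110001000
1011000000001000011000
1000000000011000100000
1000000000100001100000
1000000001100010000000
position 0 holds 1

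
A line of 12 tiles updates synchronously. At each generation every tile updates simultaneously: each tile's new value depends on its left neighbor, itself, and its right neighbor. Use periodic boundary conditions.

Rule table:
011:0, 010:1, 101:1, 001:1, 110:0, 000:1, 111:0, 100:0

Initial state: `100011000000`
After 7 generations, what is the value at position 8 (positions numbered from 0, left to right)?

0

101100011111
010001100000
110110001111
001000110000
111011000111
000100011000
111101100011
position 8 holds 0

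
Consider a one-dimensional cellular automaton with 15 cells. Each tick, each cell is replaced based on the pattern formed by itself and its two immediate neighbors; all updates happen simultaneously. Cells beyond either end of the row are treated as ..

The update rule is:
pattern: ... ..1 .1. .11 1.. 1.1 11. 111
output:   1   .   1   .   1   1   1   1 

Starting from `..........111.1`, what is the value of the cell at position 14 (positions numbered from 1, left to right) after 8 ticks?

111111111..1111
.111111111..111
..111111111..11
1..111111111..1
11..111111111.1
.11..1111111111
..11..111111111
1..11..11111111
position 14 holds 1

1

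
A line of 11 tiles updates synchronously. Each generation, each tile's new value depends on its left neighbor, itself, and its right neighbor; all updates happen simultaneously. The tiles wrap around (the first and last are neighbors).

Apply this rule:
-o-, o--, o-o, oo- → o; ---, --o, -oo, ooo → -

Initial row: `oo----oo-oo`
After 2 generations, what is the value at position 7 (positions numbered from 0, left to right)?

generation 1: -oo----oo--
generation 2: --oo----oo-
position 7 holds -

-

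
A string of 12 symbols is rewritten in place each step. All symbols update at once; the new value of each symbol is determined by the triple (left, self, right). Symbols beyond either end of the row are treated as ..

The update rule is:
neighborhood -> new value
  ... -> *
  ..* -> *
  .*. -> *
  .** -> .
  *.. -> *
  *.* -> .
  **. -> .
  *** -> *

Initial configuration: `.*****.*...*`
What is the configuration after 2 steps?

step 1: *.***..*****
step 2: *..*.**.***.

*..*.**.***.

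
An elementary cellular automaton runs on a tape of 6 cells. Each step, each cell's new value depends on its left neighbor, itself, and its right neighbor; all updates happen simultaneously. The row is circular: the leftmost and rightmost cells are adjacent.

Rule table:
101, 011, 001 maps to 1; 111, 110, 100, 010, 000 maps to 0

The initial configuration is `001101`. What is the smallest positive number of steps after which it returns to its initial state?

011010
110100
101001
010011
100110
001101

6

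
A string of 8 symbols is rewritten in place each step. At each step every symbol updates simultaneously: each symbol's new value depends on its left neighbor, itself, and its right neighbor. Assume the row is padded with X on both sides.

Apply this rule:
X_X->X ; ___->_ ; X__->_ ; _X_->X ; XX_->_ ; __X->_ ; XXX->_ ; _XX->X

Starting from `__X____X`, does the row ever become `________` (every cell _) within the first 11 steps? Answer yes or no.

no

__X____X  (fixed point — unchanged through step 11)
step 11 is __X____X, still not uniform _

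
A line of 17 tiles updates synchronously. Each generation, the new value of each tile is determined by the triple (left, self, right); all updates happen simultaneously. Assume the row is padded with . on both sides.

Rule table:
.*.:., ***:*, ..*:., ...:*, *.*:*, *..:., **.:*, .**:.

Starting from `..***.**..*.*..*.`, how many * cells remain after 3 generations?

generation 1: *..***.*...*.....
generation 2: ....***..*...****
generation 3: ***..**....*..***
count of *: 9

9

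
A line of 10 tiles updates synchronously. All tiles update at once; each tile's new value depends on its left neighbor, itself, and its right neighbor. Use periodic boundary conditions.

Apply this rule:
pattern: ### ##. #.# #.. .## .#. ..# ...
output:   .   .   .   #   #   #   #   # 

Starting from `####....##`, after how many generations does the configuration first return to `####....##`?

20

....#####.
#####....#
.....#####
######....
#.....####
.######...
##.....###
..######..
###.....##
...######.
####.....#
....######
#####.....
#....#####
.#####....
##....####
..#####...
###....###
...#####..
####....##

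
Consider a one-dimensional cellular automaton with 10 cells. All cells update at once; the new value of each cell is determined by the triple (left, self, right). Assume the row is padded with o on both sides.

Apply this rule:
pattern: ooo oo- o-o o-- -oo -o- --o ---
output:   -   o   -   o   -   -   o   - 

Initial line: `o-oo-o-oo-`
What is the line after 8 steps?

o--o----o-
ooo-o--o--
--o--oo-oo
oo-oo-o---
-o--o--o-o
--oo-oo---
oo-o--oo-o
-o--oo-o--

-o--oo-o--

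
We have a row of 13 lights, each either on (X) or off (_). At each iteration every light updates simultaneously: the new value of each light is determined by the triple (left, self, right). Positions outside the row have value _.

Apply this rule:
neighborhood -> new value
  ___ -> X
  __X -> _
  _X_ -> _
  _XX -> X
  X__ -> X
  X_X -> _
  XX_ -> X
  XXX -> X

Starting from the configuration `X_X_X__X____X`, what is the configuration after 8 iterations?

XXXXXXX_XXXXX

iteration 1: _____X__XXX__
iteration 2: XXXX__X_XXXXX
iteration 3: XXXXX___XXXXX
iteration 4: XXXXXXX_XXXXX
iteration 5: XXXXXXX_XXXXX  (fixed point — unchanged through iteration 8)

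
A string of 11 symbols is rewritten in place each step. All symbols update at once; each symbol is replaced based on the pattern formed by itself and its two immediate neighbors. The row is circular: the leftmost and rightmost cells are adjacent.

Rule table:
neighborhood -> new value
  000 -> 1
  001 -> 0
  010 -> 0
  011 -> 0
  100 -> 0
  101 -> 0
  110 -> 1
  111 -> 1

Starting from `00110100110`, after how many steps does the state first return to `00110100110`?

7

10010000010
00000111000
11110011011
11110001001
11110100000
01110001110
00110100110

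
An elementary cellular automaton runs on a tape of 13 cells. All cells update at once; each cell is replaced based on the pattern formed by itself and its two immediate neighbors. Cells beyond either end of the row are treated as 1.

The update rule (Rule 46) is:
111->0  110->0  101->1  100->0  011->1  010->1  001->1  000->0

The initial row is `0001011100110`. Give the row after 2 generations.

0110000011011

0011110001101
0110000011011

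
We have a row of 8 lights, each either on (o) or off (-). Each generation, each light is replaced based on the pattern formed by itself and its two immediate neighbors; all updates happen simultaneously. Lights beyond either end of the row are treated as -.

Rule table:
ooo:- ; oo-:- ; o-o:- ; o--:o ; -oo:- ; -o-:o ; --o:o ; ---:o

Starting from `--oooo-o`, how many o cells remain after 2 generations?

6

generation 1: oo-----o
generation 2: --oooooo
count of o: 6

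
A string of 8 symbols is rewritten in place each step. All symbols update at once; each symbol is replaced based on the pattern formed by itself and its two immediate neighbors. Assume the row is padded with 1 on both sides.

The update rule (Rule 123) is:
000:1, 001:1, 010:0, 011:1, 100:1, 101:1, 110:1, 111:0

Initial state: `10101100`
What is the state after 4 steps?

step 1: 11011111
step 2: 01110000
step 3: 11011111  (repeats step 1; period 2)
step 4: 01110000

01110000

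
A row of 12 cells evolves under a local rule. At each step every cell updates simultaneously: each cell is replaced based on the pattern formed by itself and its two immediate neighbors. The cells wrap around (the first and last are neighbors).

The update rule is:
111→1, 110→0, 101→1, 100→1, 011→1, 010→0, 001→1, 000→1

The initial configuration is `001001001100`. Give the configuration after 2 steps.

101101110111

step 1: 110110111011
step 2: 101101110111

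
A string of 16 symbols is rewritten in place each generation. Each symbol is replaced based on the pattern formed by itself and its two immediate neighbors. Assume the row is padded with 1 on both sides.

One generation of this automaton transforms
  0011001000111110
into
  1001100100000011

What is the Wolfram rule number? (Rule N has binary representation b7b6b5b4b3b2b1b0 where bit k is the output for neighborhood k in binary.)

112

position 11: 111 → 0  (bit 7 = 0)
position 3: 110 → 1  (bit 6 = 1)
position 15: 101 → 1  (bit 5 = 1)
position 0: 100 → 1  (bit 4 = 1)
position 2: 011 → 0  (bit 3 = 0)
position 6: 010 → 0  (bit 2 = 0)
position 1: 001 → 0  (bit 1 = 0)
position 8: 000 → 0  (bit 0 = 0)
bits b7..b0 = 01110000 = 112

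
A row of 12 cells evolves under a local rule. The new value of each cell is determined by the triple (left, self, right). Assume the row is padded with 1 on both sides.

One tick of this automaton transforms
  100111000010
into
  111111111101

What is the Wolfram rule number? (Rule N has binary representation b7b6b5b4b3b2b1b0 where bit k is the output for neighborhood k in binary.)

position 4: 111 → 1  (bit 7 = 1)
position 0: 110 → 1  (bit 6 = 1)
position 11: 101 → 1  (bit 5 = 1)
position 1: 100 → 1  (bit 4 = 1)
position 3: 011 → 1  (bit 3 = 1)
position 10: 010 → 0  (bit 2 = 0)
position 2: 001 → 1  (bit 1 = 1)
position 7: 000 → 1  (bit 0 = 1)
bits b7..b0 = 11111011 = 251

251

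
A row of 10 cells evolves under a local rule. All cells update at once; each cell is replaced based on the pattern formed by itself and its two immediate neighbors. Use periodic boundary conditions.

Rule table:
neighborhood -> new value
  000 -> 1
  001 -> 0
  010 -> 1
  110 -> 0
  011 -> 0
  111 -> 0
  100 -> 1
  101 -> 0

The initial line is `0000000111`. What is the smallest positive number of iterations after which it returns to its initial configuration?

20

1111110000
0000001110
1111100001
0000011100
1111000011
0000111000
1110000111
0001110000
1100001111
0011100000
1000011111
0111000000
0000111111
1110000000
0001111110
1100000001
0011111100
1000000011
0111111000
0000000111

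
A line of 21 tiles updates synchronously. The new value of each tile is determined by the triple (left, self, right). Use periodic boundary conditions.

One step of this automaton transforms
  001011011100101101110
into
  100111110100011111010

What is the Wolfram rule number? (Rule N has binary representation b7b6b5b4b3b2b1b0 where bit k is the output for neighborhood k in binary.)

105

position 8: 111 → 0  (bit 7 = 0)
position 5: 110 → 1  (bit 6 = 1)
position 3: 101 → 1  (bit 5 = 1)
position 10: 100 → 0  (bit 4 = 0)
position 4: 011 → 1  (bit 3 = 1)
position 2: 010 → 0  (bit 2 = 0)
position 1: 001 → 0  (bit 1 = 0)
position 0: 000 → 1  (bit 0 = 1)
bits b7..b0 = 01101001 = 105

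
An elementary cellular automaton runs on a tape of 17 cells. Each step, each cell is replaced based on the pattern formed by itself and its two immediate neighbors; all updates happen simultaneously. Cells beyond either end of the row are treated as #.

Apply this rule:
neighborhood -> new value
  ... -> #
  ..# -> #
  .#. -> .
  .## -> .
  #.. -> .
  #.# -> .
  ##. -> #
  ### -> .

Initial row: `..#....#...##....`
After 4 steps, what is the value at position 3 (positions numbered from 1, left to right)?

step 1: .#..###..##.#.###
step 2: ...#..#.#.#......
step 3: .##..#......#####
step 4: ..#.#..#####.....
position 3 holds #

#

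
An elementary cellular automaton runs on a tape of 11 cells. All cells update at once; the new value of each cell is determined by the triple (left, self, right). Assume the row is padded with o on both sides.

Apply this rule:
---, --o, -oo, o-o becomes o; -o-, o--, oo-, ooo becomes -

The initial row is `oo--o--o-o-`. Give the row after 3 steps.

step 1: ---o--o-o-o
step 2: -oo--o-o-oo
step 3: oo--o-o-oo-

oo--o-o-oo-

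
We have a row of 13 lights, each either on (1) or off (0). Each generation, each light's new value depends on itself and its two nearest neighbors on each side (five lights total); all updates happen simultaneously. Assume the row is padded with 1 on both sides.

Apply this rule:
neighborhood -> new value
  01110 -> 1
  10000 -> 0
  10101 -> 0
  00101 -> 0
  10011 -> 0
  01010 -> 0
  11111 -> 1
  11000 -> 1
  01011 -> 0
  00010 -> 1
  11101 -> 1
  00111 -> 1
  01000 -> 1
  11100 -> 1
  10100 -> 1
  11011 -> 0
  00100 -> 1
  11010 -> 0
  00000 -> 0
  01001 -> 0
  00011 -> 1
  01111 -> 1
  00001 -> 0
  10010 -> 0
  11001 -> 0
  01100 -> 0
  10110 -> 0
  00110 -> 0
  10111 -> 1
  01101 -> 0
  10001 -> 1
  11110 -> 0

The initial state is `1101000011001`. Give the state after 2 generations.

0000000110011

0101100100001
0000000110011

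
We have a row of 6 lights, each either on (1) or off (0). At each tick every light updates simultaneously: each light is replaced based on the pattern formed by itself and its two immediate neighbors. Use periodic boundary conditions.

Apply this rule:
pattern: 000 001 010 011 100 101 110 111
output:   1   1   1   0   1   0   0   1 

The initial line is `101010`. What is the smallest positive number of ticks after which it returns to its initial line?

101010

1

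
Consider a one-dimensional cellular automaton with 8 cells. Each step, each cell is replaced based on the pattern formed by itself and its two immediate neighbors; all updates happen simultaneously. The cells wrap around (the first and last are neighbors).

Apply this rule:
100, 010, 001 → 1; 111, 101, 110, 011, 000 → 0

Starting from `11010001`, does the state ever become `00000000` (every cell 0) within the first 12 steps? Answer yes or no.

yes

00011010
00100011
11110100
00000111
10001000
11011101
00000000
all cells are 0 at step 7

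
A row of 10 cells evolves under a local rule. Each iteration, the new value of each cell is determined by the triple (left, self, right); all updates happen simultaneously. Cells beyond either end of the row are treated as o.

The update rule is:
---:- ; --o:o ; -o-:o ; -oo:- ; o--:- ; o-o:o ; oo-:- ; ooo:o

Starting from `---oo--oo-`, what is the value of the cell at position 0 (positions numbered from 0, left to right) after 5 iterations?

-

--o---o--o
-oo--oo-o-
o---o--ooo
---oo-o-oo
--o--ooo-o
position 0 holds -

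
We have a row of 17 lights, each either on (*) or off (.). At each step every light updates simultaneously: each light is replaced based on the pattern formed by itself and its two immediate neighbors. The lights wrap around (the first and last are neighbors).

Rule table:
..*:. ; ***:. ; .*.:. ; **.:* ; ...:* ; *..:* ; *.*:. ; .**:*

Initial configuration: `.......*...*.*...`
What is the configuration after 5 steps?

******..**....***
.....**.*****.*..
****.**.*...*..**
...*.**..**..*.*.
**...***.***....*

**...***.***....*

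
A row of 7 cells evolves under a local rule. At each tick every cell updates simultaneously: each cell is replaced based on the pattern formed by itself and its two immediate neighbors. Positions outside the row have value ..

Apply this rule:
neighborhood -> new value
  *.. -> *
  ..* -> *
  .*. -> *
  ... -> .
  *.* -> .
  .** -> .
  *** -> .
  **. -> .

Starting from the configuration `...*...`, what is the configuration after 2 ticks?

.*...*.

tick 1: ..***..
tick 2: .*...*.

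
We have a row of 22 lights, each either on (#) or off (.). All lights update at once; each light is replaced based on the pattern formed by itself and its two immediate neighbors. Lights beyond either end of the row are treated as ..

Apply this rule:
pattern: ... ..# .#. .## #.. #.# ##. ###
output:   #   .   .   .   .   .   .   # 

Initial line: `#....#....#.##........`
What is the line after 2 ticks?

..##...##......#######
#....#....####..#####.

#....#....####..#####.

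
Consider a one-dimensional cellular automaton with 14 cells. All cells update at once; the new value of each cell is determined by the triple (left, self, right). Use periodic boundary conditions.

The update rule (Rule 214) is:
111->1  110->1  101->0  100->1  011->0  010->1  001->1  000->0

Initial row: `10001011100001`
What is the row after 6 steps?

11011001110010
01001110111110
11110110011111
11110011101111
11111101100111
11111100111011

11111100111011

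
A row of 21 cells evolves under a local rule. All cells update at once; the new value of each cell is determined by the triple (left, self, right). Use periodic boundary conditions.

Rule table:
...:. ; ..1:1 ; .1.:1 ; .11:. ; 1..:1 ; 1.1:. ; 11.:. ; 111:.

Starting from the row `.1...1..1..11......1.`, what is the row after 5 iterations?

111.1111111..1....111
...........1111..1...
..........1....1111..
.........111..1....1.
........1...1111..111

........1...1111..111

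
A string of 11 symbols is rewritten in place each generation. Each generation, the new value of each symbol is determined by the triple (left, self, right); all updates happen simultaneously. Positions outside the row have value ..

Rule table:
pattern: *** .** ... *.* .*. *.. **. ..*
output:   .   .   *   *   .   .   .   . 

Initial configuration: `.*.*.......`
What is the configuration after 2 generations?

*..........

..*..******
*..........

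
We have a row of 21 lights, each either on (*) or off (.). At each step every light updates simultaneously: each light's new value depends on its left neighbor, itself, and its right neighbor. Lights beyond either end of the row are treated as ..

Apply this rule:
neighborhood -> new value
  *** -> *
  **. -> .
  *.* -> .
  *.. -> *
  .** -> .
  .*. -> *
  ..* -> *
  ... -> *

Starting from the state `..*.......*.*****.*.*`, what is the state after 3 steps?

*.*******.....*..*..*

***********..***..*.*
.*********.**.*.***.*
*.*******.....*..*..*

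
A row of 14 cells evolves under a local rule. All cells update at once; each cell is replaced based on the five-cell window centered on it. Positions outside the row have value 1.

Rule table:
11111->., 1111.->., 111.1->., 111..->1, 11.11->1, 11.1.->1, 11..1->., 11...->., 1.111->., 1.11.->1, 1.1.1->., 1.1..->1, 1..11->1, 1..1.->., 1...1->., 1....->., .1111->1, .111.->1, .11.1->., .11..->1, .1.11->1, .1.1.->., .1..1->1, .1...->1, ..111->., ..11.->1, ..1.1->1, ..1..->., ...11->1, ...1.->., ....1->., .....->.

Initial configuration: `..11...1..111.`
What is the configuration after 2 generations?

1.11...11.1.1.

.111....11.1.1
1.11...11.1.1.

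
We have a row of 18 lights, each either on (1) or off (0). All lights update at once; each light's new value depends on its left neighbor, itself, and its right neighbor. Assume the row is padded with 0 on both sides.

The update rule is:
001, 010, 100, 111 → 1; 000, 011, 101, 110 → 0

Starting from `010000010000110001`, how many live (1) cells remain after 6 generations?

111000111001001011
010101010111111000
110101010011110100
000101011101100110
001101001000011001
010001111100100111
count of 1: 10

10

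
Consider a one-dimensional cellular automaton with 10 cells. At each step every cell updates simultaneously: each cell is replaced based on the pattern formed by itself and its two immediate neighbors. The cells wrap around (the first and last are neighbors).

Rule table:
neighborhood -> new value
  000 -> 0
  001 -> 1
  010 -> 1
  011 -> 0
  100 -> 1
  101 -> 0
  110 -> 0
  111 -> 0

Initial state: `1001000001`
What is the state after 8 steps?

0111100010
1000010111
0100110000
1111001000
0000111101
1001000001  (repeats step 0; period 6)
step 8: 1000010111

1000010111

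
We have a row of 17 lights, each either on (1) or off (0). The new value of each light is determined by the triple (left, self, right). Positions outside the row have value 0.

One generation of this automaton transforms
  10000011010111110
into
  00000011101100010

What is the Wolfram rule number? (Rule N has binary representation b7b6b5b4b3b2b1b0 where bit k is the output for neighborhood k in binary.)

104

position 12: 111 → 0  (bit 7 = 0)
position 7: 110 → 1  (bit 6 = 1)
position 8: 101 → 1  (bit 5 = 1)
position 1: 100 → 0  (bit 4 = 0)
position 6: 011 → 1  (bit 3 = 1)
position 0: 010 → 0  (bit 2 = 0)
position 5: 001 → 0  (bit 1 = 0)
position 2: 000 → 0  (bit 0 = 0)
bits b7..b0 = 01101000 = 104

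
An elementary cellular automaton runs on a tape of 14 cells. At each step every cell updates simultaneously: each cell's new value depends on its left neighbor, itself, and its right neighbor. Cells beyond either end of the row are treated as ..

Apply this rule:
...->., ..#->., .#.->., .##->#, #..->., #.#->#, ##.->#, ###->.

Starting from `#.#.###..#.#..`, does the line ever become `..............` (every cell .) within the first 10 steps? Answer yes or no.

.#.##.#...#...
..####........
..#..#........
..............
all cells are . at step 4

yes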